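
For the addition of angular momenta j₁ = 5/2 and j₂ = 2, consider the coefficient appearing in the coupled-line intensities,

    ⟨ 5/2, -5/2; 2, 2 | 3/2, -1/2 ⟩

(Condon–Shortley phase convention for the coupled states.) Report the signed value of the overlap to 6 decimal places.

triangle: 3!×2!×1!/7! = 12/5040
(j±m)!: 0!×5!×4!×0!×1!×2! = 5760
prefactor² = (2J+1)×Δ×N² = 384/7
  k=3: −1/(3!×0!×2!×1!×0!×0!) = -1/12
Σ = -1/12  ⇒  CG² = 384/7×(-1/12)² = 8/21
CG = −√(8/21) = -0.617213

-0.617213  (= −√(8/21))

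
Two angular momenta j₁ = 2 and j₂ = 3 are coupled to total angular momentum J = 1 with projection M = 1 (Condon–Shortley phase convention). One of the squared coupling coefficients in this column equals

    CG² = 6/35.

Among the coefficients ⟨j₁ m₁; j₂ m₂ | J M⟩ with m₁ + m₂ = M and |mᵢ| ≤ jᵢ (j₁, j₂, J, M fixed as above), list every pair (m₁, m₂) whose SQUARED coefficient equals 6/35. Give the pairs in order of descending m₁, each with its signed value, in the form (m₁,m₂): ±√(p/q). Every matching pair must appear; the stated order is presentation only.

(0,1): +√(6/35)

Admissible pairs with m₁+m₂ = M = 1: (-2,3), (-1,2), (0,1), (1,0), (2,-1)
  (m₁,m₂)=(2,-1): CG² = 1/35, CG = +√(1/35)
  (m₁,m₂)=(1,0): CG² = 3/35, CG = −√(3/35)
  (m₁,m₂)=(0,1): CG² = 6/35, CG = +√(6/35)   ← matches the target
  (m₁,m₂)=(-1,2): CG² = 2/7, CG = −√(2/7)
  (m₁,m₂)=(-2,3): CG² = 3/7, CG = +√(3/7)
Pairs with CG² = 6/35: (0,1): +√(6/35)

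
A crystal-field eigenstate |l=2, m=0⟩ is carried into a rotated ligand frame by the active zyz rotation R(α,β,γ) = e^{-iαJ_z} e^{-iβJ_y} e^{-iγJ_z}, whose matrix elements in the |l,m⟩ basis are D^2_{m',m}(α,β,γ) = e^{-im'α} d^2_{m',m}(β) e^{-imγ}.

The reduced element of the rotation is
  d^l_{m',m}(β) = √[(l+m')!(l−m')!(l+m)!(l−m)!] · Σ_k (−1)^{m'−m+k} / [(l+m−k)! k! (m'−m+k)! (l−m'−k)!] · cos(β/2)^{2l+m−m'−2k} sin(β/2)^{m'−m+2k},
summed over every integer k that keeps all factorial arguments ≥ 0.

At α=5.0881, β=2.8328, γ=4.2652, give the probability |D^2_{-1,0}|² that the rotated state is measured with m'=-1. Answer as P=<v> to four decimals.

P=0.1257

Split into d^2_{-1,0}(β=2.8328) × two z-phases.
c=cos(2.832800/2)=0.153784, s=sin(2.832800/2)=0.988105; N=√[1·6·2·2]=4.898979
k: max(0,(0)−(-1))=1 … min(2+(0),2−(-1))=2
  k=1: (−1)^0·4.8990/(2)·0.1538^3·0.9881^1 = +0.008803
  k=2: (−1)^1·4.8990/(2)·0.1538^1·0.9881^3 = -0.363408
d^2_{-1,0}(2.8328) = +0.008803 -0.363408 = -0.354605
|D^2_{-1,0}|² = |d^2_{-1,0}(β)|² = (-0.354605)² = 0.125745 (the z-rotation phases have unit modulus)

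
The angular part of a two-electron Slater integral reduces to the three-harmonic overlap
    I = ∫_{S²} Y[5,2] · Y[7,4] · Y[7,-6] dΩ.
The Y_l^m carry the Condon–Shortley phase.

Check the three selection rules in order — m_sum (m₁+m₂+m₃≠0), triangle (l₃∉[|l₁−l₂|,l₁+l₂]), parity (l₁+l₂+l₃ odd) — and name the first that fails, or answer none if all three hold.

parity

Σmᵢ = 0  ✓
l₃∈[|l₁−l₂|,l₁+l₂]=[2,12], have l₃=7  ✓
Σlᵢ = 19 ⇒ odd  ✗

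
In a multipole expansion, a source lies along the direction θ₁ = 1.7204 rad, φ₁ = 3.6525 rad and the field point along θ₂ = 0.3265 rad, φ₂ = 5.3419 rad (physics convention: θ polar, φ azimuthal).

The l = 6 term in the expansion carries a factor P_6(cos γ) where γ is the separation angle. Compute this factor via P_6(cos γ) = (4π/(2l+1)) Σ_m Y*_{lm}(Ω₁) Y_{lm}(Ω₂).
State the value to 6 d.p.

Summing Y*_{l m}(θ₁,φ₁)·Y_{l m}(θ₂,φ₂) over m ∈ [−6, 6]; prefactor 4π/(2·6+1) = 0.966644:
  term(m=-6) = (-0.000180, 0.000155)   from Y*(Ω₁)=(-0.450291, 0.034355), Y(Ω₂)=(0.000423, -0.000312)
  term(m=-5) = (0.000709, 0.001052)   from Y*(Ω₁)=(-0.196321, 0.130612), Y(Ω₂)=(-0.000032, -0.005379)
  term(m=-4) = (-0.007677, 0.003942)   from Y*(Ω₁)=(0.117383, -0.229472), Y(Ω₂)=(-0.027181, -0.019551)
  term(m=-3) = (0.012598, 0.033900)   from Y*(Ω₁)=(-0.009846, -0.258485), Y(Ω₂)=(-0.132815, 0.043680)
  term(m=-2) = (-0.072951, 0.017637)   from Y*(Ω₁)=(0.102436, 0.167459), Y(Ω₂)=(-0.117278, 0.363895)
  term(m=-1) = (0.018171, 0.152490)   from Y*(Ω₁)=(0.230385, 0.129142), Y(Ω₂)=(0.342330, 0.469998)
  term(m=+0) = (-0.028113, -0.000000)   from Y*(Ω₁)=(-0.179288, -0.000000), Y(Ω₂)=(0.156805, 0.000000)
  term(m=+1) = (0.018171, -0.152490)   from Y*(Ω₁)=(-0.230385, 0.129142), Y(Ω₂)=(-0.342330, 0.469998)
  term(m=+2) = (-0.072951, -0.017637)   from Y*(Ω₁)=(0.102436, -0.167459), Y(Ω₂)=(-0.117278, -0.363895)
  term(m=+3) = (0.012598, -0.033900)   from Y*(Ω₁)=(0.009846, -0.258485), Y(Ω₂)=(0.132815, 0.043680)
  term(m=+4) = (-0.007677, -0.003942)   from Y*(Ω₁)=(0.117383, 0.229472), Y(Ω₂)=(-0.027181, 0.019551)
  term(m=+5) = (0.000709, -0.001052)   from Y*(Ω₁)=(0.196321, 0.130612), Y(Ω₂)=(0.000032, -0.005379)
  term(m=+6) = (-0.000180, -0.000155)   from Y*(Ω₁)=(-0.450291, -0.034355), Y(Ω₂)=(0.000423, 0.000312)
Total Σ_m = (-0.126772, -0.000000). Multiply by 0.966644: (-0.122544, -0.000000). P_6(cos γ) = -0.122544

-0.122544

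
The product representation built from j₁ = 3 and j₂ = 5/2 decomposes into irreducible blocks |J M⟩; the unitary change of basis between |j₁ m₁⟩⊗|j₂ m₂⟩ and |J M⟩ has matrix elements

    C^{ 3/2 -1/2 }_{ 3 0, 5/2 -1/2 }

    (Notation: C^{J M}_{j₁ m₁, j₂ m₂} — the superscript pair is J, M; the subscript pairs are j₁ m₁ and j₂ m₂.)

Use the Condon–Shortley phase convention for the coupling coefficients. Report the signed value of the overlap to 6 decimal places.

+√(4/35) = +0.338062

j₁+j₂−J=4  J+j₁−j₂=2  J−j₁+j₂=1  j₁+j₂+J+1=8
(j₁±m₁, j₂±m₂, J±M) = (3,3,2,3,1,2)
P² = 144/35
sum k=1..2:
  [1] −1/12 = -1/12
  [2] +1/4 = 1/4
S = 1/6
C² = P²·S² = 4/35 ; C = +0.338062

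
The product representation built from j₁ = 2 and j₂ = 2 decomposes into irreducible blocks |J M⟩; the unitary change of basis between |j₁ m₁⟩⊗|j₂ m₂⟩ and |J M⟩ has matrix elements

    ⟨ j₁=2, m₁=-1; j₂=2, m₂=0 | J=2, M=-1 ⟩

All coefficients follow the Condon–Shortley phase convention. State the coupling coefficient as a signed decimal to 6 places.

−√(1/14) = -0.267261

triangle: 2!·2!·2!/7! = 8/5040
(j±m)!: 1!·3!·2!·2!·1!·3! = 144
prefactor² = (2J+1)·Δ·N² = 8/7
  k=1: −1/(1!·1!·2!·1!·0!·1!) = -1/2
  k=2: +1/(2!·0!·1!·0!·1!·2!) = 1/4
Σ = -1/4  ⇒  CG² = 8/7·(-1/4)² = 1/14
CG = −√(1/14) = -0.267261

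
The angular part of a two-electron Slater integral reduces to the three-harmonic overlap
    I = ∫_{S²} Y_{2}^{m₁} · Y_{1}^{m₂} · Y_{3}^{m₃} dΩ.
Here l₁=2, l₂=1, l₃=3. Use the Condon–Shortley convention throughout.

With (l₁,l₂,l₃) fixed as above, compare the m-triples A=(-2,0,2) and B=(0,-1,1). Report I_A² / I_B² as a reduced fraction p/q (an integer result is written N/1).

5/6

l's match ⇒ only the (l;m) 3-j factors differ between A and B.
A: triangle coeff Δ(2,1,3) = 1/105; Σ_t [0,0]: t=0:+1/24 = 1/24; (3j)²=1/21 [(2 1 3; -2 0 2)], sign=-1
B: triangle coeff Δ(2,1,3) = 1/105; Σ_t [0,0]: t=0:+1/8 = 1/8; (3j)²=2/35 [(2 1 3; 0 -1 1)], sign=+1
I_A²/I_B² = (1/21)/(2/35) = 5/6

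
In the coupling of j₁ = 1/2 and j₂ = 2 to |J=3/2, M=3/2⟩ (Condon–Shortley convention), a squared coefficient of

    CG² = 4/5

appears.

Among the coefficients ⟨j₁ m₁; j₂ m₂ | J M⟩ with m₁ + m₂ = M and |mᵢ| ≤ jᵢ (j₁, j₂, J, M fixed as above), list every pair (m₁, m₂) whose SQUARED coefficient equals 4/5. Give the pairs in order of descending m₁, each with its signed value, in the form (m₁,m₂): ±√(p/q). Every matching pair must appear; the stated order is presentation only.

(-1/2,2): −√(4/5)

Admissible pairs with m₁+m₂ = M = 3/2: (-1/2,2), (1/2,1)
  (m₁,m₂)=(1/2,1): CG² = 1/5, CG = +√(1/5)
  (m₁,m₂)=(-1/2,2): CG² = 4/5, CG = −√(4/5)   ← matches the target
Pairs with CG² = 4/5: (-1/2,2): −√(4/5)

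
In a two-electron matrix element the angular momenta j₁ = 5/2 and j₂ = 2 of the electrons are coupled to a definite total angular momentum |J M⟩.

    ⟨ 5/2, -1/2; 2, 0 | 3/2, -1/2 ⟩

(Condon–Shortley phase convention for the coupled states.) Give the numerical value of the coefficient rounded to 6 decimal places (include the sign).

j₁+j₂−J=3  J+j₁−j₂=2  J−j₁+j₂=1  j₁+j₂+J+1=7
(j₁±m₁, j₂±m₂, J±M) = (2,3,2,2,1,2)
P² = 32/35
sum k=1..2:
  [1] −1/4 = -1/4
  [2] +1/2 = 1/2
S = 1/4
C² = P²·S² = 2/35 ; C = +0.239046

+0.239046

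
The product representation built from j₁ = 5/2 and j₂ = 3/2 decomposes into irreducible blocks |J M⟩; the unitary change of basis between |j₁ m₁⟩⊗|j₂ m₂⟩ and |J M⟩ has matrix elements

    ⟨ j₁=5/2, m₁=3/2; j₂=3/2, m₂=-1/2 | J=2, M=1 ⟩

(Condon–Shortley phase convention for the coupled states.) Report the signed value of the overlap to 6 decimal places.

+0.154303  (= +√(1/42))

√[5·2!3!1!/7! · 4!1!1!2!3!1!] = √(24/7)
  +(−1)^0/∏(0,2,1,1,2,0)! = 1/4  (running 1/4)
  +(−1)^1/∏(1,1,0,0,3,1)! = -1/6  (running 1/12)
⟨..|..⟩ = √(24/7)·(1/12) = +0.154303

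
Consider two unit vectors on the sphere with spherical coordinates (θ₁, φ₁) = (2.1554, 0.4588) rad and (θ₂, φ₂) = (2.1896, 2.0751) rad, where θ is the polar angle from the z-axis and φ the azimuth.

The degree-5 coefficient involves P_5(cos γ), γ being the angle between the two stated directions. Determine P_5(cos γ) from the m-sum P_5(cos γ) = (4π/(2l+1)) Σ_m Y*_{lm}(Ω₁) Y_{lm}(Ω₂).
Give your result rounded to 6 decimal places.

0.346538

Addition theorem: P_5(cos γ) = (4π/11) Σ_m Y*_{lm}(Ω₁) Y_{lm}(Ω₂), m = −5…5:
  [-5]  conj(Y_{5,-5})(Ω₁) = -0.123883+0.140337i ; Y_{5,-5}(Ω₂) = -0.096725+0.135465i ; Δ = -0.007028-0.030356i
  [-4]  conj(Y_{5,-4})(Ω₁) = +0.102375-0.378126i ; Y_{5,-4}(Ω₂) = +0.161829+0.338097i ; Δ = +0.144411-0.026579i
  [-3]  conj(Y_{5,-3})(Ω₁) = +0.067476+0.342724i ; Y_{5,-3}(Ω₂) = +0.378605+0.021940i ; Δ = +0.018027+0.131237i
  [-2]  conj(Y_{5,-2})(Ω₁) = +0.034122+0.044589i ; Y_{5,-2}(Ω₂) = +0.003273-0.005195i ; Δ = +0.000343-0.000031i
  [-1]  conj(Y_{5,-1})(Ω₁) = -0.315131-0.155661i ; Y_{5,-1}(Ω₂) = +0.168058+0.304505i ; Δ = -0.005561-0.122119i
  [+0]  conj(Y_{5,0})(Ω₁) = +0.030689-0.000000i ; Y_{5,0}(Ω₂) = +0.096369+0.000000i ; Δ = +0.002957+0.000000i
  [+1]  conj(Y_{5,1})(Ω₁) = +0.315131-0.155661i ; Y_{5,1}(Ω₂) = -0.168058+0.304505i ; Δ = -0.005561+0.122119i
  [+2]  conj(Y_{5,2})(Ω₁) = +0.034122-0.044589i ; Y_{5,2}(Ω₂) = +0.003273+0.005195i ; Δ = +0.000343+0.000031i
  [+3]  conj(Y_{5,3})(Ω₁) = -0.067476+0.342724i ; Y_{5,3}(Ω₂) = -0.378605+0.021940i ; Δ = +0.018027-0.131237i
  [+4]  conj(Y_{5,4})(Ω₁) = +0.102375+0.378126i ; Y_{5,4}(Ω₂) = +0.161829-0.338097i ; Δ = +0.144411+0.026579i
  [+5]  conj(Y_{5,5})(Ω₁) = +0.123883+0.140337i ; Y_{5,5}(Ω₂) = +0.096725+0.135465i ; Δ = -0.007028+0.030356i
Σ over m = +0.303342+0.000000i; ×(4π/11) → +0.346538+0.000000i. Real part: 0.346538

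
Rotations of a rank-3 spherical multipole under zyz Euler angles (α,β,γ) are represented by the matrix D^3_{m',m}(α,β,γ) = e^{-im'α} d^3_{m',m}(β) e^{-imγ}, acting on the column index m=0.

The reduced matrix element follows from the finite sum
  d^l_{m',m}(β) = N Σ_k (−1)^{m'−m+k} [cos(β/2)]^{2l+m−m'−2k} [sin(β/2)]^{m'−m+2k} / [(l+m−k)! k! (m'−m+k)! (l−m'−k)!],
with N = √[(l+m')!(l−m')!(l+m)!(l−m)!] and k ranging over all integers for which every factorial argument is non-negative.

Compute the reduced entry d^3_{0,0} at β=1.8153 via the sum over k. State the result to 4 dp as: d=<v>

d^3_{0,0}(β=1.8153) via the finite sum:
With c≡cos(β/2)=0.615599 and s≡sin(β/2)=0.788059, N=[6·6·6·6]^{1/2}=36.000000
Admissible k: 0..3 (factorial args all ≥0)
  k=0: (−1)^0·36.0000/(36)·0.6156^6·0.7881^0 = +0.054424
  k=1: (−1)^1·36.0000/(4)·0.6156^4·0.7881^2 = -0.802699
  k=2: (−1)^2·36.0000/(4)·0.6156^2·0.7881^4 = +1.315450
  k=3: (−1)^3·36.0000/(36)·0.6156^0·0.7881^6 = -0.239526
d^3_{0,0}(1.8153) = +0.054424 -0.802699 +1.315450 -0.239526 = +0.327648

d=0.3276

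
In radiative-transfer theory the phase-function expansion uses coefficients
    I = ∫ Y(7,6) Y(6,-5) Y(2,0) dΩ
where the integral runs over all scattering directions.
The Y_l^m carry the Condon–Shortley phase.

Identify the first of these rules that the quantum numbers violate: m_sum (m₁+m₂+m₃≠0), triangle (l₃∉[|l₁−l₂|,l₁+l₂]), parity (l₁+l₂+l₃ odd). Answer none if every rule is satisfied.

m_sum

Σmᵢ = 1  ✗
l₃∈[|l₁−l₂|,l₁+l₂]=[1,13], have l₃=2
Σlᵢ = 15 ⇒ odd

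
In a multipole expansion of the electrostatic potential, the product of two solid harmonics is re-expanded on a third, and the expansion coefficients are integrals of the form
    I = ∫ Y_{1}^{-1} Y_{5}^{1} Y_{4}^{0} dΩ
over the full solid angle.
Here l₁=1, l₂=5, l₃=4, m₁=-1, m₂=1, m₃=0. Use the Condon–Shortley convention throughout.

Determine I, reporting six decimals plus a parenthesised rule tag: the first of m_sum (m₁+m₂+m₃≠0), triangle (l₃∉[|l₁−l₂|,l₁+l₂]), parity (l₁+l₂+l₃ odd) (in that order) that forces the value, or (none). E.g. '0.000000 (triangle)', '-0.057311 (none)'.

Checks pass: Σm=0; 10 even; l₃=4∈[4,6].
(2·1+1)(2·5+1)(2·4+1) = 297
Δ: 2! 0! 8! / 11! → 1/495
sum: t=1:−1/576 = -1/576
3j²(1 5 4; 0 0 0) = Δ·Π!·Σ² = 5/99  (sign -1)
sum: t=2:+1/1152 = 1/1152
3j²(1 5 4; -1 1 0) = Δ·Π!·Σ² = 1/33  (sign +1)
combine: 4πI² = 297·5/99·1/33 = 5/11
take √, sign -1: I = -0.19018827
No selection rule forces the value: the integral is nonzero (none).

-0.190188 (none)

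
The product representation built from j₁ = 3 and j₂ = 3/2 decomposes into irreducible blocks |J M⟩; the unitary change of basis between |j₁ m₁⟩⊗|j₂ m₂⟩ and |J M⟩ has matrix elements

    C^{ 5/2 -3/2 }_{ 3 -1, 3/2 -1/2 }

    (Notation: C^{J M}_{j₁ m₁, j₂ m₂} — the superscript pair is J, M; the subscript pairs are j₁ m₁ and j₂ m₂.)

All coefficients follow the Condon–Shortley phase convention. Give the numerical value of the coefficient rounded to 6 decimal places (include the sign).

−√(7/20) ≈ -0.591608

j₁+j₂−J=2  J+j₁−j₂=4  J−j₁+j₂=1  j₁+j₂+J+1=8
(j₁±m₁, j₂±m₂, J±M) = (2,4,1,2,1,4)
P² = 576/35
sum k=0..1:
  [0] +1/48 = 1/48
  [1] −1/6 = -1/6
S = -7/48
C² = P²·S² = 7/20 ; C = -0.591608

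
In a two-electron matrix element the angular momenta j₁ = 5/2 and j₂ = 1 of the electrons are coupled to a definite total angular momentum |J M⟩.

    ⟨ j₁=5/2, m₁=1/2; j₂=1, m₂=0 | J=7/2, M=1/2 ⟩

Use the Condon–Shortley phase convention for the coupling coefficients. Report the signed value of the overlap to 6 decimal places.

j₁+j₂−J=0  J+j₁−j₂=5  J−j₁+j₂=2  j₁+j₂+J+1=8
(j₁±m₁, j₂±m₂, J±M) = (3,2,1,1,4,3)
P² = 576/7
sum k=0..0:
  [0] +1/12 = 1/12
S = 1/12
C² = P²·S² = 4/7 ; C = +0.755929

+0.755929  (= +√(4/7))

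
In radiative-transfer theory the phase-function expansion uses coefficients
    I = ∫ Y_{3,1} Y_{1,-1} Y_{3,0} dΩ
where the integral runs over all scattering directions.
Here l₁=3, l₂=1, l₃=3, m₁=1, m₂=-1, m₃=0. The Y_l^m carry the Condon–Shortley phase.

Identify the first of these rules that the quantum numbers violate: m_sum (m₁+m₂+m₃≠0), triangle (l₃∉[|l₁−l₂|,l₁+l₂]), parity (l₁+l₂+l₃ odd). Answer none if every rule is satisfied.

parity

azimuthal sum: 1 − 1 + 0 = 0  ✓
2 ≤ 3 ≤ 4 (triangle on l)  ✓
L = 3 + 1 + 3 = 7 (odd)  ✗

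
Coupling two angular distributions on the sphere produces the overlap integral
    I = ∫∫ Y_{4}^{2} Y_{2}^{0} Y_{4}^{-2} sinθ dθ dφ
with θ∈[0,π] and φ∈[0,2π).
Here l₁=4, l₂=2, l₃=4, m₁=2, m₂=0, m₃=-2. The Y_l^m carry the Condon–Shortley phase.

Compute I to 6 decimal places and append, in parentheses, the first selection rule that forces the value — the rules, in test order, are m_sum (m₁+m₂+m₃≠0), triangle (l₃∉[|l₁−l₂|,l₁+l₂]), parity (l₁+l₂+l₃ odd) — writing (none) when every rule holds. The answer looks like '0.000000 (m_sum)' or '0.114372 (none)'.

0.065536 (none)

Checks pass: Σm=0; 10 even; l₃=4∈[2,6].
(2·4+1)(2·2+1)(2·4+1) = 405
Δ: 2! 6! 2! / 11! → 1/13860
sum: t=0:+1/192 t=1:−1/36 t=2:+1/192 = -5/288
3j²(4 2 4; 0 0 0) = Δ·Π!·Σ² = 20/693  (sign -1)
sum: t=0:+1/192 t=1:−1/120 t=2:+1/2880 = -1/360
3j²(4 2 4; 2 0 -2) = Δ·Π!·Σ² = 16/3465  (sign -1)
combine: 4πI² = 405·20/693·16/3465 = 320/5929
take √, sign +1: I = 0.06553591
No selection rule forces the value: the integral is nonzero (none).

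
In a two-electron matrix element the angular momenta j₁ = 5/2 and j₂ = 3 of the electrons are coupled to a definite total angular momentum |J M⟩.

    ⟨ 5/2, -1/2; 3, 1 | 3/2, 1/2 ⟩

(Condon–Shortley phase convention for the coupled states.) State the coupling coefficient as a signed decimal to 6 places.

-0.097590

√[4·4!1!2!/8! · 2!3!4!2!2!1!] = √(192/35)
  +(−1)^2/∏(2,2,1,2,0,0)! = 1/8  (running 1/8)
  +(−1)^3/∏(3,1,0,1,1,1)! = -1/6  (running -1/24)
⟨..|..⟩ = √(192/35)·(-1/24) = -0.097590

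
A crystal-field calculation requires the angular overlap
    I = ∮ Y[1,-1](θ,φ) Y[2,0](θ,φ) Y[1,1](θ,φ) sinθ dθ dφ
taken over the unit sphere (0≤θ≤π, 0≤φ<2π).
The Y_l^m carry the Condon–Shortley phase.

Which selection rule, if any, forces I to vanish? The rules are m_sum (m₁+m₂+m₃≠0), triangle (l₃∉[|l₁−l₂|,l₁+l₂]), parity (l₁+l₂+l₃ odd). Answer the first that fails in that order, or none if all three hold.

m₁+m₂+m₃ = -1 + 0 + 1 = 0  ✓
triangle: |1−2|=1 ≤ l₃=1 ≤ 1+2=3  ✓
parity: l₁+l₂+l₃ = 4 is even  ✓

none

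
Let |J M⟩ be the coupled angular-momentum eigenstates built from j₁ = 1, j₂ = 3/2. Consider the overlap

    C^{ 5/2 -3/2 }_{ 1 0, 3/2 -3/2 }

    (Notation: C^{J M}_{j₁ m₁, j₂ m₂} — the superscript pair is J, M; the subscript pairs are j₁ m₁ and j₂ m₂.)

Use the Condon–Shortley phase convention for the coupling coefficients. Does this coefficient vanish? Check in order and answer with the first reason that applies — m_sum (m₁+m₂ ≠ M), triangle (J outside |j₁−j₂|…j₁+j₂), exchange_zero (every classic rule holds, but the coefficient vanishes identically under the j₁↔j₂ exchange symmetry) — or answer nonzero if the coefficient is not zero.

nonzero

m-sum: m₁+m₂ = 0+(-3/2) = -3/2, M = -3/2  ✓
triangle: |j₁−j₂| = 1/2 ≤ J = 5/2 ≤ j₁+j₂ = 5/2  ✓
exchange: j₁≠j₂ or m₁≠m₂ — the exchange symmetry imposes no constraint here
value check: CG = +√(2/5) = +0.632456 ≠ 0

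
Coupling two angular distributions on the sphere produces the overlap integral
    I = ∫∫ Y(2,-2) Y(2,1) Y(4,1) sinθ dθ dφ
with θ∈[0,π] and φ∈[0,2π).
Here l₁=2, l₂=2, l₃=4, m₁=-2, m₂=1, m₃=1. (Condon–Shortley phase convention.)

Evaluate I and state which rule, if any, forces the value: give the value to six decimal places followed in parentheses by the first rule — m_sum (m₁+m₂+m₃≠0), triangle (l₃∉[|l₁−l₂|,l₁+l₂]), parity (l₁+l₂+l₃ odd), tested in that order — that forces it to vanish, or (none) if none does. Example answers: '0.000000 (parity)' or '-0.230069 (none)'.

-0.090112 (none)

Checks pass: Σm=0; 8 even; l₃=4∈[0,4].
(2·2+1)(2·2+1)(2·4+1) = 225
Δ: 0! 4! 4! / 9! → 1/630
sum: t=0:+1/16 = 1/16
3j²(2 2 4; 0 0 0) = Δ·Π!·Σ² = 2/35  (sign +1)
sum: t=0:+1/144 = 1/144
3j²(2 2 4; -2 1 1) = Δ·Π!·Σ² = 1/126  (sign -1)
combine: 4πI² = 225·2/35·1/126 = 5/49
take √, sign -1: I = -0.09011188
No selection rule forces the value: the integral is nonzero (none).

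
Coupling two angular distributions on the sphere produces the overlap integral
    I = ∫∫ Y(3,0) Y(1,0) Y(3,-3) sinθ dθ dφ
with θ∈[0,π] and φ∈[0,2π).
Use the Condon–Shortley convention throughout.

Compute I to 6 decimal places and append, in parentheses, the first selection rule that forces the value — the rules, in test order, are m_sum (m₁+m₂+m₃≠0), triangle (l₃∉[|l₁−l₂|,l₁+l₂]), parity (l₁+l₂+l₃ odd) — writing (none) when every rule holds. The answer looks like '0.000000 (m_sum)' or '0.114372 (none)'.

0.000000 (m_sum)

m-sum = 0 + 0 − 3 = -3 ≠ 0 ⇒ I = 0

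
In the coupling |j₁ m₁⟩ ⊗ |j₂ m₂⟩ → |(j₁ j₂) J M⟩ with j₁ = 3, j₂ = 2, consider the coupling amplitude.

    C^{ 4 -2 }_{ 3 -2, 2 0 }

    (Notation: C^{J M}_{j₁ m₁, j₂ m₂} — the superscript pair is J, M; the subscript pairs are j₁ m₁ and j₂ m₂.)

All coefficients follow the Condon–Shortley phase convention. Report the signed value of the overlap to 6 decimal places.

√[9·1!5!3!/10! · 1!5!2!2!2!6!] = √(8640/7)
  +(−1)^0/∏(0,1,5,2,0,1)! = 1/240  (running 1/240)
  +(−1)^1/∏(1,0,4,1,1,2)! = -1/48  (running -1/60)
⟨..|..⟩ = √(8640/7)·(-1/60) = -0.585540

-0.585540  (= −√(12/35))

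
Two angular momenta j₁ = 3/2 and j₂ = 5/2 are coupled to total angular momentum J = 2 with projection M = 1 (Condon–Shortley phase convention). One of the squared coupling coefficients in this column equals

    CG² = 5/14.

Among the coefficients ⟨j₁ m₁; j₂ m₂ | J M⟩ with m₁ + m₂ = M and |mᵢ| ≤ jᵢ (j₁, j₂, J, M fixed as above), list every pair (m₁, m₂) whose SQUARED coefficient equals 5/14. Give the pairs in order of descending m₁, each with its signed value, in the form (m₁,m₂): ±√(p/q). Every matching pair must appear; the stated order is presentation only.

(-3/2,5/2): +√(5/14)

Admissible pairs with m₁+m₂ = M = 1: (-3/2,5/2), (-1/2,3/2), (1/2,1/2), (3/2,-1/2)
  (m₁,m₂)=(3/2,-1/2): CG² = 9/28, CG = +√(9/28)
  (m₁,m₂)=(1/2,1/2): CG² = 25/84, CG = −√(25/84)
  (m₁,m₂)=(-1/2,3/2): CG² = 1/42, CG = +√(1/42)
  (m₁,m₂)=(-3/2,5/2): CG² = 5/14, CG = +√(5/14)   ← matches the target
Pairs with CG² = 5/14: (-3/2,5/2): +√(5/14)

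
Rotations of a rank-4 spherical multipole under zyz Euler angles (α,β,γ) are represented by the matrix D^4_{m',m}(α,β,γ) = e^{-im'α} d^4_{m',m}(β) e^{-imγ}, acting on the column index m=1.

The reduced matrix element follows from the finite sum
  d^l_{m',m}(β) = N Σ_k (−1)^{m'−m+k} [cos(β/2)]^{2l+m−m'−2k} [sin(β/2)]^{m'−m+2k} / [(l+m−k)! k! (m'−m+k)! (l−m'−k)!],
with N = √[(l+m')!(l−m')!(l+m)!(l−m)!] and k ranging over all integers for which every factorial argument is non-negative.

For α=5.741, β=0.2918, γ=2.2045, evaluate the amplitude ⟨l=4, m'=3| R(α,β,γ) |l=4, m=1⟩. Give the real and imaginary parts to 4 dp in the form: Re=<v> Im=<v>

Re=0.1271 Im=-0.0829

First d^4_{3,1}(β=0.2918), then the phase factors e^{-i(3)α} and e^{-i(1)γ}:
c=cos(0.291800/2)=0.989375, s=sin(0.291800/2)=0.145383; N=√[5040·1·120·6]=1904.940944
Admissible k: 0..1 (factorial args all ≥0)
  k=0: (−1)^2·1904.9409/(240)·0.9894^6·0.1454^2 = +0.157349
  k=1: (−1)^3·1904.9409/(144)·0.9894^4·0.1454^4 = -0.005663
d^4_{3,1}(0.2918) = +0.157349 -0.005663 = +0.151686
Attach z-rotation phases: D = e^{-i(3)(5.7410)}·(+0.151686)·e^{-i(1)(2.2045)} = +0.127051-0.082867i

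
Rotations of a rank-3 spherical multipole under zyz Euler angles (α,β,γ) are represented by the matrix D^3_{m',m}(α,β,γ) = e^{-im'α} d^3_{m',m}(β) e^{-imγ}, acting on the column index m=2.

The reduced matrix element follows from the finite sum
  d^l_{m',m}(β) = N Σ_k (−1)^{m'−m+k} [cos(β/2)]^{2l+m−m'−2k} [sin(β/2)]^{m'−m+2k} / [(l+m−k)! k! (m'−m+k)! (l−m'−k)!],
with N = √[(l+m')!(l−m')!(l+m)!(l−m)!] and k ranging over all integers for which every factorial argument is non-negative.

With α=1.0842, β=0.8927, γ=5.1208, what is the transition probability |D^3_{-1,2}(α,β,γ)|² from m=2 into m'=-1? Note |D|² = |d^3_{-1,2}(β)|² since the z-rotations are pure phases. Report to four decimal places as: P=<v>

Split into d^3_{-1,2}(β=0.8927) × two z-phases.
Half-angle: c=0.902029, s=0.431676. N=√(2·24·120·1)=75.894664
The bounds max(0,m−m')=3 and min(l+m,l−m')=4 give 2 terms
  k=3: (−1)^0·75.8947/(12)·0.9020^3·0.4317^3 = +0.373392
  k=4: (−1)^1·75.8947/(24)·0.9020^1·0.4317^5 = -0.042757
d^3_{-1,2}(0.8927) = +0.373392 -0.042757 = +0.330635
|D^3_{-1,2}|² = |d^3_{-1,2}(β)|² = (+0.330635)² = 0.109319 (the z-rotation phases have unit modulus)

P=0.1093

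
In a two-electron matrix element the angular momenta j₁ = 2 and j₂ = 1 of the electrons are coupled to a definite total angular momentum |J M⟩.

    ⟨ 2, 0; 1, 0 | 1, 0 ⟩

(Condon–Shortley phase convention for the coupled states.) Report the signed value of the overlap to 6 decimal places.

-0.632456  (= −√(2/5))

j₁+j₂−J=2  J+j₁−j₂=2  J−j₁+j₂=0  j₁+j₂+J+1=5
(j₁±m₁, j₂±m₂, J±M) = (2,2,1,1,1,1)
P² = 2/5
sum k=1..1:
  [1] −1/1 = -1
S = -1
C² = P²·S² = 2/5 ; C = -0.632456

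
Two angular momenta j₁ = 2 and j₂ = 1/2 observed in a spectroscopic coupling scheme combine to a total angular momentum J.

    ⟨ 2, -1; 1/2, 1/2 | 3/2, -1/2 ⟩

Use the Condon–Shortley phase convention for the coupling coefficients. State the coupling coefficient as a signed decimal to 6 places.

−√(3/5) = -0.774597

j₁+j₂−J=1  J+j₁−j₂=3  J−j₁+j₂=0  j₁+j₂+J+1=5
(j₁±m₁, j₂±m₂, J±M) = (1,3,1,0,1,2)
P² = 12/5
sum k=1..1:
  [1] −1/2 = -1/2
S = -1/2
C² = P²·S² = 3/5 ; C = -0.774597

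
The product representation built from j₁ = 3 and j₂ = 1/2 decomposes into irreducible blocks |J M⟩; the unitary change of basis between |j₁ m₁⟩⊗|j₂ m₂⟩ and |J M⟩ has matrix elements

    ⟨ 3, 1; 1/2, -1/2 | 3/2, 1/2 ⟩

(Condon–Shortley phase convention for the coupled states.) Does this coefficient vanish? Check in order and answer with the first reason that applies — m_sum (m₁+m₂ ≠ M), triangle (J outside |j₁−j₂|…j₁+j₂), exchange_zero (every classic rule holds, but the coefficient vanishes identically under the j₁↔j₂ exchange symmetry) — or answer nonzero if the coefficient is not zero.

triangle

m-sum: m₁+m₂ = 1+(-1/2) = 1/2, M = 1/2  ✓
triangle: need |j₁−j₂| ≤ J ≤ j₁+j₂, i.e. J ∈ [5/2, 7/2]; J = 3/2 is outside ✗ ⇒ coefficient is 0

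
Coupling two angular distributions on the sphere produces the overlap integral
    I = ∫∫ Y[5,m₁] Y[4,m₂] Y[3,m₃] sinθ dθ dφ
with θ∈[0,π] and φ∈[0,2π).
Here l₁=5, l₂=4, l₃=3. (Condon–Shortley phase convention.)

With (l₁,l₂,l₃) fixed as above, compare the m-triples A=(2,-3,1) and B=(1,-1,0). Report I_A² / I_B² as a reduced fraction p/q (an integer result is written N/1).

2401/1083

l's match ⇒ only the (l;m) 3-j factors differ between A and B.
A: triangle coeff Δ(5,4,3) = 1/180180; Σ_t [0,1]: t=0:+1/4320 t=1:−1/960 = -7/8640; (3j)²=343/12870 [(5 4 3; 2 -3 1)], sign=-1
B: triangle coeff Δ(5,4,3) = 1/180180; Σ_t [1,3]: t=1:−1/1440 t=2:+1/192 t=3:−1/432 = 19/8640; (3j)²=361/30030 [(5 4 3; 1 -1 0)], sign=-1
I_A²/I_B² = (343/12870)/(361/30030) = 2401/1083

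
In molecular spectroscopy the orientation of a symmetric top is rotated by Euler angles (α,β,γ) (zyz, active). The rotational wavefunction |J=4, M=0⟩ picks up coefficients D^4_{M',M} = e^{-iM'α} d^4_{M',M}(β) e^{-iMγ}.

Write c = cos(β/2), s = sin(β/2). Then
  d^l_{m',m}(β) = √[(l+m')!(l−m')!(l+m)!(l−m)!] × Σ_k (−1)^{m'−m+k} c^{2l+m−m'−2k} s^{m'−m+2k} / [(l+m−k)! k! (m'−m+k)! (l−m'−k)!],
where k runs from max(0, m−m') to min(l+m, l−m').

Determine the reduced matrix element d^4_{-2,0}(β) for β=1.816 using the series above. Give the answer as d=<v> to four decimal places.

d=-0.2185

d^4_{-2,0}(β=1.8160) via the finite sum:
Half-angle: c=0.615324, s=0.788275. N=√(2·720·24·24)=910.735966
The bounds max(0,m−m')=2 and min(l+m,l−m')=4 give 3 terms
  k=2: (−1)^0·910.7360/(96)·0.6153^6·0.7883^2 = +0.319961
  k=3: (−1)^1·910.7360/(36)·0.6153^4·0.7883^4 = -1.400278
  k=4: (−1)^2·910.7360/(96)·0.6153^2·0.7883^6 = +0.861775
d^4_{-2,0}(1.8160) = +0.319961 -1.400278 +0.861775 = -0.218542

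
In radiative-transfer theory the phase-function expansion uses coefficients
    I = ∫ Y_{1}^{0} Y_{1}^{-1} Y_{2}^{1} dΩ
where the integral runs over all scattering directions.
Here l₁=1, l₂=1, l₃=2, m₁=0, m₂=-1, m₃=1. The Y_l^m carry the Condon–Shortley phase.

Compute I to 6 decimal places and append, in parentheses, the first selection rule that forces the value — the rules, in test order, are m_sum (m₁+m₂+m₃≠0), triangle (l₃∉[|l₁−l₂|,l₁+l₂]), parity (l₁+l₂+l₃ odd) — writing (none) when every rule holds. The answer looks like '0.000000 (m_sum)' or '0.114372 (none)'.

Checks pass: Σm=0; 4 even; l₃=2∈[0,2].
(2·1+1)(2·1+1)(2·2+1) = 45
Δ: 0! 2! 2! / 5! → 1/30
sum: t=0:+1/1 = 1/1
3j²(1 1 2; 0 0 0) = Δ·Π!·Σ² = 2/15  (sign +1)
sum: t=0:+1/2 = 1/2
3j²(1 1 2; 0 -1 1) = Δ·Π!·Σ² = 1/10  (sign -1)
combine: 4πI² = 45·2/15·1/10 = 3/5
take √, sign -1: I = -0.21850969
No selection rule forces the value: the integral is nonzero (none).

-0.218510 (none)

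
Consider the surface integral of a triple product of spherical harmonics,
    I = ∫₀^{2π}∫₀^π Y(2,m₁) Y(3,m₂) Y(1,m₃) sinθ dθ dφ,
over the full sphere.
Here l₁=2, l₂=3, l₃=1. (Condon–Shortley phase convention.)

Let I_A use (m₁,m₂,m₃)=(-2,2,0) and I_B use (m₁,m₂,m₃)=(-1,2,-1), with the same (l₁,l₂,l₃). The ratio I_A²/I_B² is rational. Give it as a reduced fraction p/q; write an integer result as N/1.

l's match ⇒ only the (l;m) 3-j factors differ between A and B.
A: triangle coeff Δ(2,3,1) = 1/105; Σ_t [4,4]: t=4:+1/24 = 1/24; (3j)²=1/21 [(2 3 1; -2 2 0)], sign=-1
B: triangle coeff Δ(2,3,1) = 1/105; Σ_t [3,3]: t=3:−1/12 = -1/12; (3j)²=2/21 [(2 3 1; -1 2 -1)], sign=-1
I_A²/I_B² = (1/21)/(2/21) = 1/2

1/2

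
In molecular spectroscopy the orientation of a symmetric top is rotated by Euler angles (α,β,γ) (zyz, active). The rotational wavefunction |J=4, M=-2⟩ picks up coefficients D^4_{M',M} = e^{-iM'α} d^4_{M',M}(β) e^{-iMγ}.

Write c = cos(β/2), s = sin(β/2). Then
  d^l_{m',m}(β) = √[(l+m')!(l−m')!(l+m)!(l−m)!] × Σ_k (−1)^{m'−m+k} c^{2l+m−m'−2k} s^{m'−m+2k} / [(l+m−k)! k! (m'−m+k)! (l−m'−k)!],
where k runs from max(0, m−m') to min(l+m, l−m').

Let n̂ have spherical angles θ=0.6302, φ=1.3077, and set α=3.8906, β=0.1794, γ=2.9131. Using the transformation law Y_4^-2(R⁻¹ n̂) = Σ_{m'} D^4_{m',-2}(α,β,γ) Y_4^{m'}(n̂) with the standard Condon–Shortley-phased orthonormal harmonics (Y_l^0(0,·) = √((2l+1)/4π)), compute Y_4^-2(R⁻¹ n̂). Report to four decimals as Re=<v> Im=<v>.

Re=0.0832 Im=-0.4092

Need the full column D^4_{m',-2} for m'=−4..4 at α=3.8906, β=0.1794, γ=2.9131.
cos(β/2)=0.995980, sin(β/2)=0.089580
d^4_{-4,-2}: single k=2 term ⇒ +0.041448;  D = -0.034149+0.023490i
d^4_{-3,-2}: k∈[1..2] ⇒ +0.325857 -0.007908 = +0.317949;  D = +0.069150-0.310338i
d^4_{-2,-2}: k∈[0..2] ⇒ +0.968286 -0.093995 +0.000950 = +0.875242;  D = +0.442288+0.755268i
d^4_{-1,-2}: k∈[0..2] ⇒ -0.369487 +0.014945 -0.000081 = -0.354623;  D = +0.339610+0.102092i
d^4_{0,-2}: k∈[0..2] ⇒ +0.074309 -0.001603 +0.000005 = +0.072711;  D = +0.065250-0.032083i
d^4_{1,-2}: k∈[0..2] ⇒ -0.009963 +0.000121 -0.000000 = -0.009842;  D = +0.003511-0.009195i
d^4_{2,-2}: k∈[0..2] ⇒ +0.000950 -0.000006 +0.000000 = +0.000944;  D = -0.000354-0.000875i
d^4_{3,-2}: k∈[0..1] ⇒ -0.000064 +0.000000 = -0.000064;  D = -0.000058-0.000027i
d^4_{4,-2}: single k=0 term ⇒ +0.000003;  D = -0.000003+0.000001i
Y_4^{m'}(θ=0.6302,φ=1.3077) and Σ D·Y over m':
  (-0.0341+0.0235i)·(+0.0264+0.0464i)  (+0.0692-0.3103i)·(-0.1469+0.1458i)  (+0.4423+0.7553i)·(-0.3585-0.2082i)  (+0.3396+0.1021i)·(+0.0919-0.3412i)  (+0.0653-0.0321i)·(-0.1767+0.0000i)  (+0.0035-0.0092i)·(-0.0919-0.3412i)  (-0.0004-0.0009i)·(-0.3585+0.2082i)  (-0.0001-0.0000i)·(+0.1469+0.1458i)  (-0.0000+0.0000i)·(+0.0264-0.0464i)
Y_4^-2(R⁻¹ n̂) = +0.083159-0.409152i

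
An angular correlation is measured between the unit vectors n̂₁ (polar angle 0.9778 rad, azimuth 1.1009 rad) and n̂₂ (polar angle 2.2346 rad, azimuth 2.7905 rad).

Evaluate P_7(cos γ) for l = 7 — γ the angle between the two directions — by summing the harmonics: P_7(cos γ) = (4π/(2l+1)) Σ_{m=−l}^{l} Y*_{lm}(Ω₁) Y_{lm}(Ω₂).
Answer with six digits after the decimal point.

Term-by-term m-sum for l=7 (normalisation 4π/15 = 0.837758):
  m=-7: Y*=0.01984 + 0.13339j  Y=0.07290 - 0.05943j  product 0.00937 + 0.00854j
  m=-6: Y*=0.32255 + 0.10768j  Y=0.14052 - 0.23669j  product 0.07081 - 0.06121j
  m=-5: Y*=0.31345 - 0.30927j  Y=0.08037 - 0.43027j  product -0.10788 - 0.15972j
  m=-4: Y*=-0.06248 - 0.19587j  Y=-0.05578 - 0.33206j  product -0.06156 + 0.03167j
  m=-3: Y*=0.22821 + 0.03709j  Y=0.03872 + 0.06802j  product 0.00631 + 0.01696j
  m=-2: Y*=0.19178 - 0.26248j  Y=0.28080 + 0.23757j  product 0.11621 - 0.02814j
  m=-1: Y*=0.04674 + 0.09204j  Y=0.07633 + 0.02796j  product 0.00099 + 0.00833j
  m=+0: Y*=0.33781 + 0.00000j  Y=-0.34419 + 0.00000j  product -0.11627 + 0.00000j
  m=+1: Y*=-0.04674 + 0.09204j  Y=-0.07633 + 0.02796j  product 0.00099 - 0.00833j
  m=+2: Y*=0.19178 + 0.26248j  Y=0.28080 - 0.23757j  product 0.11621 + 0.02814j
  m=+3: Y*=-0.22821 + 0.03709j  Y=-0.03872 + 0.06802j  product 0.00631 - 0.01696j
  m=+4: Y*=-0.06248 + 0.19587j  Y=-0.05578 + 0.33206j  product -0.06156 - 0.03167j
  m=+5: Y*=-0.31345 - 0.30927j  Y=-0.08037 - 0.43027j  product -0.10788 + 0.15972j
  m=+6: Y*=0.32255 - 0.10768j  Y=0.14052 + 0.23669j  product 0.07081 + 0.06121j
  m=+7: Y*=-0.01984 + 0.13339j  Y=-0.07290 - 0.05943j  product 0.00937 - 0.00854j
Σ over m = -0.04773 + 0.00000j; ×(4π/15) → -0.03999 + 0.00000j. Real part: -0.039988

-0.039988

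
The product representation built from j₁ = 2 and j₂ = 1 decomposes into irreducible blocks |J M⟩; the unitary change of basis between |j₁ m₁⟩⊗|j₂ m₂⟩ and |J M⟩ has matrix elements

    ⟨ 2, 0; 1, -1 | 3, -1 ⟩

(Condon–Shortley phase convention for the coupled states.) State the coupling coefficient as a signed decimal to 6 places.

j₁+j₂−J=0  J+j₁−j₂=4  J−j₁+j₂=2  j₁+j₂+J+1=7
(j₁±m₁, j₂±m₂, J±M) = (2,2,0,2,2,4)
P² = 128/5
sum k=0..0:
  [0] +1/8 = 1/8
S = 1/8
C² = P²·S² = 2/5 ; C = +0.632456

+0.632456  (= +√(2/5))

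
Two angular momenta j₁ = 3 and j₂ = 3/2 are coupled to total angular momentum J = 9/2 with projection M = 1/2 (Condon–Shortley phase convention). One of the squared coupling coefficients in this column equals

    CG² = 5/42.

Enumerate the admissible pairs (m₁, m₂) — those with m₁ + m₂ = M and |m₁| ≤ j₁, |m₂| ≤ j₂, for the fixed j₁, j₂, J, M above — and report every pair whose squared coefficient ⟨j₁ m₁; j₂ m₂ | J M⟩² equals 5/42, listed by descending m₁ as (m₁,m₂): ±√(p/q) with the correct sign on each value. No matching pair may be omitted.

(-1,3/2): +√(5/42)

Admissible pairs with m₁+m₂ = M = 1/2: (-1,3/2), (0,1/2), (1,-1/2), (2,-3/2)
  (m₁,m₂)=(2,-3/2): CG² = 1/21, CG = +√(1/21)
  (m₁,m₂)=(1,-1/2): CG² = 5/14, CG = +√(5/14)
  (m₁,m₂)=(0,1/2): CG² = 10/21, CG = +√(10/21)
  (m₁,m₂)=(-1,3/2): CG² = 5/42, CG = +√(5/42)   ← matches the target
Pairs with CG² = 5/42: (-1,3/2): +√(5/42)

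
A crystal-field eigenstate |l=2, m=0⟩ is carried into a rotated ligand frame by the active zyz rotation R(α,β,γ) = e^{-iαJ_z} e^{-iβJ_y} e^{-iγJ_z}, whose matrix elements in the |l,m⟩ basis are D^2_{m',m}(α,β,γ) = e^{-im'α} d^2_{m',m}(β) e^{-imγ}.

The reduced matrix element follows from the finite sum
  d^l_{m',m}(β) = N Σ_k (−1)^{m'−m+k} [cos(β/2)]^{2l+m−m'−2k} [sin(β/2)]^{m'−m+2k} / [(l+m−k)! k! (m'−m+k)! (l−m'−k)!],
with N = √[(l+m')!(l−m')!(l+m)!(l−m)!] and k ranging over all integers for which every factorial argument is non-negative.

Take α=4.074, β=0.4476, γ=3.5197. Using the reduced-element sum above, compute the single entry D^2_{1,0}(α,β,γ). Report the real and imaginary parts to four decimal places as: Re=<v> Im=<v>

First d^2_{1,0}(β=0.4476), then the phase factors e^{-i(1)α} and e^{-i(0)γ}:
Half-angle: c=0.975061, s=0.221936. N=√(6·1·2·2)=4.898979
k∈{0,1} keeps every argument non-negative
  k=0: (−1)^1·4.8990/(2)·0.9751^3·0.2219^1 = -0.503964
  k=1: (−1)^2·4.8990/(2)·0.9751^1·0.2219^3 = +0.026109
d^2_{1,0}(0.4476) = -0.503964 +0.026109 = -0.477855
D = (-0.595902+0.803057i)·(-0.477855)·(+1.000000+0.000000i) = +0.284755-0.383745i

Re=0.2848 Im=-0.3837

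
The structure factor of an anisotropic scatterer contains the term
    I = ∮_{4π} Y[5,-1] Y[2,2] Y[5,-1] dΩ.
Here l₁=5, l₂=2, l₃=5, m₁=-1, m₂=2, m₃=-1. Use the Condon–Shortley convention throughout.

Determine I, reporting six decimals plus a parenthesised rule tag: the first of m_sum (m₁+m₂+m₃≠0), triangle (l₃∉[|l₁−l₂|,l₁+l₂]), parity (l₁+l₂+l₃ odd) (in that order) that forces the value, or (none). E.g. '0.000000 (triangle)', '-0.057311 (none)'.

0.198089 (none)

Rules hold: Σm=0, L=12 even, 3≤5≤7.
N = 11·5·11 = 605
Δ = 2!·8!·2!/13! = 1/38610
Racah Σ t=0..2: t=0:+1/2880 t=1:−1/576 t=2:+1/2880 = -1/960
⇒ 3j(5 2 5; 0 0 0)² = 10/429, sgn +1
Racah Σ t=2..2: t=2:+1/2304 = 1/2304
⇒ 3j(5 2 5; -1 2 -1)² = 5/143, sgn +1
4πI² = N·(3j₀)²·(3jₘ)² = 250/507
I = +1·√(0.493097/4π) = 0.19808933
No selection rule forces the value: the integral is nonzero (none).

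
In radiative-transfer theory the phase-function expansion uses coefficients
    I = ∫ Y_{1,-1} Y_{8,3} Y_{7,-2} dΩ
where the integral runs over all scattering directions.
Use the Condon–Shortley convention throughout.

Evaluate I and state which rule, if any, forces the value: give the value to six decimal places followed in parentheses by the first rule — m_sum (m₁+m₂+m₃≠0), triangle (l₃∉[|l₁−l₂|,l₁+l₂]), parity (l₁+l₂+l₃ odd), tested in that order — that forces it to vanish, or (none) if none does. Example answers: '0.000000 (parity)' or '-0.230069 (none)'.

-0.226917 (none)

m-sum 0 ✓  L=16 even ✓  7≤7≤9 ✓
Π(2lᵢ+1) = 3×17×15 = 765
triangle coeff Δ(1,8,7) = 1/2040
Σ_t [1,1]: t=1:−1/25401600 = -1/25401600
(3j)²=8/255 [(1 8 7; 0 0 0)], sign=+1
Σ_t [2,2]: t=2:+1/87091200 = 1/87091200
(3j)²=11/408 [(1 8 7; -1 3 -2)], sign=-1
⇒ 4πI² = 11/17
I = (-1)√(11/17/(4π)) = -0.22691696
No selection rule forces the value: the integral is nonzero (none).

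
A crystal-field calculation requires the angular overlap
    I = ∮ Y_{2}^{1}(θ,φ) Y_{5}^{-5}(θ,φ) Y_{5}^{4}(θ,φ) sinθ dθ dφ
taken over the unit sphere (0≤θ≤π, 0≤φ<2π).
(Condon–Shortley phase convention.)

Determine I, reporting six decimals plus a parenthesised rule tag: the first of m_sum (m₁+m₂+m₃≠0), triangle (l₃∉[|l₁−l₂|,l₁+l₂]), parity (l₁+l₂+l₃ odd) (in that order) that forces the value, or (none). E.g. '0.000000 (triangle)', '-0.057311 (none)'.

Rules hold: Σm=0, L=12 even, 3≤5≤7.
N = 5·11·11 = 605
Δ = 2!·2!·8!/13! = 1/38610
Racah Σ t=0..2: t=0:+1/2880 t=1:−1/576 t=2:+1/2880 = -1/960
⇒ 3j(2 5 5; 0 0 0)² = 10/429, sgn +1
Racah Σ t=0..0: t=0:+1/80640 = 1/80640
⇒ 3j(2 5 5; 1 -5 4)² = 9/286, sgn -1
4πI² = N·(3j₀)²·(3jₘ)² = 75/169
I = -1·√(0.443787/4π) = -0.18792404
No selection rule forces the value: the integral is nonzero (none).

-0.187924 (none)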